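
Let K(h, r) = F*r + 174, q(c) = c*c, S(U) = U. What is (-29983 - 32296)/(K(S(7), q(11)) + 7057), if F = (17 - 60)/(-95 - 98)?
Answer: -12019847/1400786 ≈ -8.5808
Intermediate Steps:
q(c) = c²
F = 43/193 (F = -43/(-193) = -43*(-1/193) = 43/193 ≈ 0.22280)
K(h, r) = 174 + 43*r/193 (K(h, r) = 43*r/193 + 174 = 174 + 43*r/193)
(-29983 - 32296)/(K(S(7), q(11)) + 7057) = (-29983 - 32296)/((174 + (43/193)*11²) + 7057) = -62279/((174 + (43/193)*121) + 7057) = -62279/((174 + 5203/193) + 7057) = -62279/(38785/193 + 7057) = -62279/1400786/193 = -62279*193/1400786 = -12019847/1400786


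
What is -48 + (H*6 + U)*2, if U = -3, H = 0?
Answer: -54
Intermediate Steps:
-48 + (H*6 + U)*2 = -48 + (0*6 - 3)*2 = -48 + (0 - 3)*2 = -48 - 3*2 = -48 - 6 = -54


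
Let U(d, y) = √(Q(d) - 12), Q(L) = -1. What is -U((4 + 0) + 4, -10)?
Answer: -I*√13 ≈ -3.6056*I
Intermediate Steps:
U(d, y) = I*√13 (U(d, y) = √(-1 - 12) = √(-13) = I*√13)
-U((4 + 0) + 4, -10) = -I*√13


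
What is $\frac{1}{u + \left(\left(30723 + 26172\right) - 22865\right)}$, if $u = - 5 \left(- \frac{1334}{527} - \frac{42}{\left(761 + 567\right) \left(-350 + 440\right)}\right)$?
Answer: $\frac{2099568}{71474876009} \approx 2.9375 \cdot 10^{-5}$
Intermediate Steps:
$u = \frac{26576969}{2099568}$ ($u = - 5 \left(\left(-1334\right) \frac{1}{527} - \frac{42}{1328 \cdot 90}\right) = - 5 \left(- \frac{1334}{527} - \frac{42}{119520}\right) = - 5 \left(- \frac{1334}{527} - \frac{7}{19920}\right) = \left(-5\right) \left(- \frac{26576969}{10497840}\right) = \frac{26576969}{2099568} \approx 12.658$)
$\frac{1}{u + \left(\left(30723 + 26172\right) - 22865\right)} = \frac{1}{\frac{26576969}{2099568} + \left(\left(30723 + 26172\right) - 22865\right)} = \frac{1}{\frac{26576969}{2099568} + \left(56895 - 22865\right)} = \frac{1}{\frac{26576969}{2099568} + 34030} = \frac{1}{\frac{71474876009}{2099568}} = \frac{2099568}{71474876009}$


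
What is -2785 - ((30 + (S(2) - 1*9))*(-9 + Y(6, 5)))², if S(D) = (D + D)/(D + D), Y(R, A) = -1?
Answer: -51185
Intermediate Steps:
S(D) = 1 (S(D) = (2*D)/((2*D)) = (2*D)*(1/(2*D)) = 1)
-2785 - ((30 + (S(2) - 1*9))*(-9 + Y(6, 5)))² = -2785 - ((30 + (1 - 1*9))*(-9 - 1))² = -2785 - ((30 + (1 - 9))*(-10))² = -2785 - ((30 - 8)*(-10))² = -2785 - (22*(-10))² = -2785 - 1*(-220)² = -2785 - 1*48400 = -2785 - 48400 = -51185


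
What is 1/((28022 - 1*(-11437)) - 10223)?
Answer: 1/29236 ≈ 3.4204e-5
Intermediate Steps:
1/((28022 - 1*(-11437)) - 10223) = 1/((28022 + 11437) - 10223) = 1/(39459 - 10223) = 1/29236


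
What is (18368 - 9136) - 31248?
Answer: -22016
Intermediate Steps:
(18368 - 9136) - 31248 = 9232 - 31248 = -22016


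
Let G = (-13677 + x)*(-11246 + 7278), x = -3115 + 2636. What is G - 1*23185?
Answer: 56147823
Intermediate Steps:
x = -479
G = 56171008 (G = (-13677 - 479)*(-11246 + 7278) = -14156*(-3968) = 56171008)
G - 1*23185 = 56171008 - 1*23185 = 56171008 - 23185 = 56147823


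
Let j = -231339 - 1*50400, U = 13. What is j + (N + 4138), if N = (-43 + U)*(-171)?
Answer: -272471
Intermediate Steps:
N = 5130 (N = (-43 + 13)*(-171) = -30*(-171) = 5130)
j = -281739 (j = -231339 - 50400 = -281739)
j + (N + 4138) = -281739 + (5130 + 4138) = -281739 + 9268 = -272471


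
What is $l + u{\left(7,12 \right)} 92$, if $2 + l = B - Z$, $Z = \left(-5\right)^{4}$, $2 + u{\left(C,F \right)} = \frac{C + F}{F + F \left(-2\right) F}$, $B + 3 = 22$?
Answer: $- \frac{2395}{3} \approx -798.33$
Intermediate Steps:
$B = 19$ ($B = -3 + 22 = 19$)
$u{\left(C,F \right)} = -2 + \frac{C + F}{F - 2 F^{2}}$ ($u{\left(C,F \right)} = -2 + \frac{C + F}{F + F \left(-2\right) F} = -2 + \frac{C + F}{F + - 2 F F} = -2 + \frac{C + F}{F - 2 F^{2}}$)
$Z = 625$
$l = -608$ ($l = -2 + \left(19 - 625\right) = -2 - 606 = -608$)
$l + u{\left(7,12 \right)} 92 = -608 + \frac{12 - 7 - 4 \cdot 12^{2}}{12 \left(-1 + 2 \cdot 12\right)} 92 = -608 + \frac{12 - 7 - 576}{12 \left(-1 + 24\right)} 92 = -608 + \frac{12 - 7 - 576}{12 \cdot 23} \cdot 92 = -608 + \frac{1}{12} \cdot \frac{1}{23} \left(-571\right) 92 = -608 - \frac{571}{3} = - \frac{2395}{3}$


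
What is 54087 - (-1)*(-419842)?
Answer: -365755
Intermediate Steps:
54087 - (-1)*(-419842) = 54087 - 1*419842 = 54087 - 419842 = -365755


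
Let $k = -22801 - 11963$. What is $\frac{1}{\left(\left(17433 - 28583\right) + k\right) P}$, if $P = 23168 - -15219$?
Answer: $- \frac{1}{1762500718} \approx -5.6738 \cdot 10^{-10}$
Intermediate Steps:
$P = 38387$ ($P = 23168 + 15219 = 38387$)
$k = -34764$
$\frac{1}{\left(\left(17433 - 28583\right) + k\right) P} = \frac{1}{\left(\left(17433 - 28583\right) - 34764\right) 38387} = \frac{1}{\left(17433 - 28583\right) - 34764} \cdot \frac{1}{38387} = \frac{1}{-11150 - 34764} \cdot \frac{1}{38387} = \frac{1}{-45914} \cdot \frac{1}{38387} = \left(- \frac{1}{45914}\right) \frac{1}{38387} = - \frac{1}{1762500718}$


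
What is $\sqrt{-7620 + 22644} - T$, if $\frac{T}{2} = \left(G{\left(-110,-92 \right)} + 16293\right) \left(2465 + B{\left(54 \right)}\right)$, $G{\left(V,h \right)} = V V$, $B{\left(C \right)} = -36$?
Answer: $-137933194 + 4 \sqrt{939} \approx -1.3793 \cdot 10^{8}$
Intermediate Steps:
$G{\left(V,h \right)} = V^{2}$
$T = 137933194$ ($T = 2 \left(\left(-110\right)^{2} + 16293\right) \left(2465 - 36\right) = 2 \left(12100 + 16293\right) 2429 = 2 \cdot 28393 \cdot 2429 = 2 \cdot 68966597 = 137933194$)
$\sqrt{-7620 + 22644} - T = \sqrt{-7620 + 22644} - 137933194 = \sqrt{15024} - 137933194 = 4 \sqrt{939} - 137933194 = -137933194 + 4 \sqrt{939}$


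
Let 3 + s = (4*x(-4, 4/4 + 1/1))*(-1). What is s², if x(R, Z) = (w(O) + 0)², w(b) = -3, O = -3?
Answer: 1521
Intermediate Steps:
x(R, Z) = 9 (x(R, Z) = (-3 + 0)² = (-3)² = 9)
s = -39 (s = -3 + (4*9)*(-1) = -3 + 36*(-1) = -3 - 36 = -39)
s² = (-39)² = 1521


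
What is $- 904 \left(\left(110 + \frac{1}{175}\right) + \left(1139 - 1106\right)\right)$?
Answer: $- \frac{22623504}{175} \approx -1.2928 \cdot 10^{5}$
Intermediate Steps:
$- 904 \left(\left(110 + \frac{1}{175}\right) + \left(1139 - 1106\right)\right) = - 904 \left(\frac{19251}{175} + 33\right) = \left(-904\right) \frac{25026}{175} = - \frac{22623504}{175}$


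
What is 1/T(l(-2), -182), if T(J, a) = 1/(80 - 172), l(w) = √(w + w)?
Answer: -92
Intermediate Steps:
l(w) = √2*√w (l(w) = √(2*w) = √2*√w)
T(J, a) = -1/92 (T(J, a) = 1/(-92) = -1/92)
1/T(l(-2), -182) = 1/(-1/92) = -92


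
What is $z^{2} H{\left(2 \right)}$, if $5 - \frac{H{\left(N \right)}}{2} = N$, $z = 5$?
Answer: $150$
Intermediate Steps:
$H{\left(N \right)} = 10 - 2 N$
$z^{2} H{\left(2 \right)} = 5^{2} \left(10 - 4\right) = 25 \left(10 - 4\right) = 25 \cdot 6 = 150$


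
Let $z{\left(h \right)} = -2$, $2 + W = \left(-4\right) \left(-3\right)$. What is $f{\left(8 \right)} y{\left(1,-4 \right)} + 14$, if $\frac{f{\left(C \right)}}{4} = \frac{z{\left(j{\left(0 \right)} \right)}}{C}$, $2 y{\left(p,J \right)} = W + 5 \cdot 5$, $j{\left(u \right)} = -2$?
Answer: $- \frac{7}{2} \approx -3.5$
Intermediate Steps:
$W = 10$ ($W = -2 - -12 = -2 + 12 = 10$)
$y{\left(p,J \right)} = \frac{35}{2}$ ($y{\left(p,J \right)} = \frac{10 + 5 \cdot 5}{2} = \frac{10 + 25}{2} = \frac{1}{2} \cdot 35 = \frac{35}{2}$)
$f{\left(C \right)} = - \frac{8}{C}$ ($f{\left(C \right)} = 4 \left(- \frac{2}{C}\right) = - \frac{8}{C}$)
$f{\left(8 \right)} y{\left(1,-4 \right)} + 14 = - \frac{8}{8} \cdot \frac{35}{2} + 14 = \left(-8\right) \frac{1}{8} \cdot \frac{35}{2} + 14 = \left(-1\right) \frac{35}{2} + 14 = - \frac{35}{2} + 14 = - \frac{7}{2}$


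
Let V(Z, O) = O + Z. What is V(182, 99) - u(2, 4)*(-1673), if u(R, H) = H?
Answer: 6973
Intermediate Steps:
V(182, 99) - u(2, 4)*(-1673) = (99 + 182) - 4*(-1673) = 281 - 1*(-6692) = 281 + 6692 = 6973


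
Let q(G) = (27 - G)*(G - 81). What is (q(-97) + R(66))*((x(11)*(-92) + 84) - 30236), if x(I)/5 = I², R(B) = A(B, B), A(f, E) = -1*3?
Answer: 1894299900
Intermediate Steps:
A(f, E) = -3
R(B) = -3
q(G) = (-81 + G)*(27 - G) (q(G) = (27 - G)*(-81 + G) = (-81 + G)*(27 - G))
x(I) = 5*I²
(q(-97) + R(66))*((x(11)*(-92) + 84) - 30236) = ((-2187 - 1*(-97)² + 108*(-97)) - 3)*(((5*11²)*(-92) + 84) - 30236) = ((-2187 - 1*9409 - 10476) - 3)*(((5*121)*(-92) + 84) - 30236) = ((-2187 - 9409 - 10476) - 3)*((605*(-92) + 84) - 30236) = (-22072 - 3)*((-55660 + 84) - 30236) = -22075*(-55576 - 30236) = -22075*(-85812) = 1894299900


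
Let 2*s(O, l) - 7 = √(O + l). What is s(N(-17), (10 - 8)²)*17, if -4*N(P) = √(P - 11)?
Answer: 119/2 + 17*√(16 - 2*I*√7)/4 ≈ 76.725 - 2.7744*I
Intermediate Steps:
N(P) = -√(-11 + P)/4 (N(P) = -√(P - 11)/4 = -√(-11 + P)/4)
s(O, l) = 7/2 + √(O + l)/2
s(N(-17), (10 - 8)²)*17 = (7/2 + √(-√(-11 - 17)/4 + (10 - 8)²)/2)*17 = (7/2 + √(-I*√7/2 + 2²)/2)*17 = (7/2 + √(-I*√7/2 + 4)/2)*17 = (7/2 + √(4 - I*√7/2)/2)*17 = 119/2 + 17*√(4 - I*√7/2)/2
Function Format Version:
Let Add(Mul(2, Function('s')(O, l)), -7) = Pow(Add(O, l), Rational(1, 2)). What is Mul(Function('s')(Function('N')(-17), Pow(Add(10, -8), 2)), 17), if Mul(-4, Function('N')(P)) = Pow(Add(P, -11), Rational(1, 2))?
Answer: Add(Rational(119, 2), Mul(Rational(17, 4), Pow(Add(16, Mul(-2, I, Pow(7, Rational(1, 2)))), Rational(1, 2)))) ≈ Add(76.725, Mul(-2.7744, I))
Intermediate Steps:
Function('N')(P) = Mul(Rational(-1, 4), Pow(Add(-11, P), Rational(1, 2))) (Function('N')(P) = Mul(Rational(-1, 4), Pow(Add(P, -11), Rational(1, 2))) = Mul(Rational(-1, 4), Pow(Add(-11, P), Rational(1, 2))))
Function('s')(O, l) = Add(Rational(7, 2), Mul(Rational(1, 2), Pow(Add(O, l), Rational(1, 2))))
Mul(Function('s')(Function('N')(-17), Pow(Add(10, -8), 2)), 17) = Mul(Add(Rational(7, 2), Mul(Rational(1, 2), Pow(Add(Mul(Rational(-1, 4), Pow(Add(-11, -17), Rational(1, 2))), Pow(Add(10, -8), 2)), Rational(1, 2)))), 17) = Mul(Add(Rational(7, 2), Mul(Rational(1, 2), Pow(Add(Mul(Rational(-1, 4), Pow(-28, Rational(1, 2))), Pow(2, 2)), Rational(1, 2)))), 17) = Mul(Add(Rational(7, 2), Mul(Rational(1, 2), Pow(Add(Mul(Rational(-1, 4), Mul(2, I, Pow(7, Rational(1, 2)))), 4), Rational(1, 2)))), 17) = Mul(Add(Rational(7, 2), Mul(Rational(1, 2), Pow(Add(Mul(Rational(-1, 2), I, Pow(7, Rational(1, 2))), 4), Rational(1, 2)))), 17) = Mul(Add(Rational(7, 2), Mul(Rational(1, 2), Pow(Add(4, Mul(Rational(-1, 2), I, Pow(7, Rational(1, 2)))), Rational(1, 2)))), 17) = Add(Rational(119, 2), Mul(Rational(17, 2), Pow(Add(4, Mul(Rational(-1, 2), I, Pow(7, Rational(1, 2)))), Rational(1, 2))))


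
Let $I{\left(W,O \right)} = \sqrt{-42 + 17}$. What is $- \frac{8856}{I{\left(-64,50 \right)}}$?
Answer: $\frac{8856 i}{5} \approx 1771.2 i$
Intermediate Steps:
$I{\left(W,O \right)} = 5 i$ ($I{\left(W,O \right)} = \sqrt{-25} = 5 i$)
$- \frac{8856}{I{\left(-64,50 \right)}} = - \frac{8856}{5 i} = - 8856 \left(- \frac{i}{5}\right) = \frac{8856 i}{5}$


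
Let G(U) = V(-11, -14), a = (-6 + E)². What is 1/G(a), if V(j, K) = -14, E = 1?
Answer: -1/14 ≈ -0.071429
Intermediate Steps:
a = 25 (a = (-6 + 1)² = (-5)² = 25)
G(U) = -14
1/G(a) = 1/(-14) = -1/14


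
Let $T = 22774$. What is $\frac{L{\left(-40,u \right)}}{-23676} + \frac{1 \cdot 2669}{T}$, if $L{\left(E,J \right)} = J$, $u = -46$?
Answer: $\frac{8029856}{67399653} \approx 0.11914$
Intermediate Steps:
$\frac{L{\left(-40,u \right)}}{-23676} + \frac{1 \cdot 2669}{T} = - \frac{46}{-23676} + \frac{1 \cdot 2669}{22774} = \left(-46\right) \left(- \frac{1}{23676}\right) + 2669 \cdot \frac{1}{22774} = \frac{23}{11838} + \frac{2669}{22774} = \frac{8029856}{67399653}$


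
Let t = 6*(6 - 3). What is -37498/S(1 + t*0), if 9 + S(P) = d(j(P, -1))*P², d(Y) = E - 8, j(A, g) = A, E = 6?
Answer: 37498/11 ≈ 3408.9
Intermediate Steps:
t = 18 (t = 6*3 = 18)
d(Y) = -2 (d(Y) = 6 - 8 = -2)
S(P) = -9 - 2*P²
-37498/S(1 + t*0) = -37498/(-9 - 2*(1 + 18*0)²) = -37498/(-9 - 2*(1 + 0)²) = -37498/(-9 - 2*1²) = -37498/(-9 - 2*1) = -37498/(-9 - 2) = -37498/(-11) = -37498*(-1/11) = 37498/11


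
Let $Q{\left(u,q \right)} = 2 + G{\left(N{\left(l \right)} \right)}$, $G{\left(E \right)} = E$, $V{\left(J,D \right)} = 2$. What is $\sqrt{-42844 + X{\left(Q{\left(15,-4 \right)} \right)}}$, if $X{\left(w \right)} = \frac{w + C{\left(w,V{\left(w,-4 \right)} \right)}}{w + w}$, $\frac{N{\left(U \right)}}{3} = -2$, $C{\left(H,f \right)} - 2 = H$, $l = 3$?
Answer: $\frac{i \sqrt{171373}}{2} \approx 206.99 i$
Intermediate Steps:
$C{\left(H,f \right)} = 2 + H$
$N{\left(U \right)} = -6$ ($N{\left(U \right)} = 3 \left(-2\right) = -6$)
$Q{\left(u,q \right)} = -4$ ($Q{\left(u,q \right)} = 2 - 6 = -4$)
$X{\left(w \right)} = \frac{2 + 2 w}{2 w}$ ($X{\left(w \right)} = \frac{w + \left(2 + w\right)}{w + w} = \frac{2 + 2 w}{2 w}$)
$\sqrt{-42844 + X{\left(Q{\left(15,-4 \right)} \right)}} = \sqrt{-42844 + \frac{1 - 4}{-4}} = \sqrt{-42844 - - \frac{3}{4}} = \sqrt{-42844 + \frac{3}{4}} = \sqrt{- \frac{171373}{4}} = \frac{i \sqrt{171373}}{2}$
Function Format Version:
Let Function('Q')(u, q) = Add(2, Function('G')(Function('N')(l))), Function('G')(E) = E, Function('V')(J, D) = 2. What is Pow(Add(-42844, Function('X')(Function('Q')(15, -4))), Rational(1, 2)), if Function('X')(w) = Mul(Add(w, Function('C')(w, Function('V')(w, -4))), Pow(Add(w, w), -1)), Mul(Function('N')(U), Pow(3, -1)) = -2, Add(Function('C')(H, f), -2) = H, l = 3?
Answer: Mul(Rational(1, 2), I, Pow(171373, Rational(1, 2))) ≈ Mul(206.99, I)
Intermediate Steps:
Function('C')(H, f) = Add(2, H)
Function('N')(U) = -6 (Function('N')(U) = Mul(3, -2) = -6)
Function('Q')(u, q) = -4 (Function('Q')(u, q) = Add(2, -6) = -4)
Function('X')(w) = Mul(Rational(1, 2), Pow(w, -1), Add(2, Mul(2, w))) (Function('X')(w) = Mul(Add(w, Add(2, w)), Pow(Add(w, w), -1)) = Mul(Add(2, Mul(2, w)), Pow(Mul(2, w), -1)) = Mul(Add(2, Mul(2, w)), Mul(Rational(1, 2), Pow(w, -1))) = Mul(Rational(1, 2), Pow(w, -1), Add(2, Mul(2, w))))
Pow(Add(-42844, Function('X')(Function('Q')(15, -4))), Rational(1, 2)) = Pow(Add(-42844, Mul(Pow(-4, -1), Add(1, -4))), Rational(1, 2)) = Pow(Add(-42844, Mul(Rational(-1, 4), -3)), Rational(1, 2)) = Pow(Add(-42844, Rational(3, 4)), Rational(1, 2)) = Pow(Rational(-171373, 4), Rational(1, 2)) = Mul(Rational(1, 2), I, Pow(171373, Rational(1, 2)))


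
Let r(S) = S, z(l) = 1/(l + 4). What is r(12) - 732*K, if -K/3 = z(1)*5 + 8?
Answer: 19776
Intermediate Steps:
z(l) = 1/(4 + l)
K = -27 (K = -3*(5/(4 + 1) + 8) = -3*(5/5 + 8) = -3*((⅕)*5 + 8) = -3*(1 + 8) = -3*9 = -27)
r(12) - 732*K = 12 - 732*(-27) = 12 + 19764 = 19776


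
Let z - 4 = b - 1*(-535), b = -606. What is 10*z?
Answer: -670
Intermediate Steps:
z = -67 (z = 4 + (-606 - 1*(-535)) = 4 + (-606 + 535) = 4 - 71 = -67)
10*z = 10*(-67) = -670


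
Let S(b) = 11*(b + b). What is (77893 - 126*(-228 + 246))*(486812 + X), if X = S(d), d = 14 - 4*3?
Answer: 36818485000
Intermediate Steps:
d = 2 (d = 14 - 12 = 2)
S(b) = 22*b (S(b) = 11*(2*b) = 22*b)
X = 44 (X = 22*2 = 44)
(77893 - 126*(-228 + 246))*(486812 + X) = (77893 - 126*(-228 + 246))*(486812 + 44) = (77893 - 126*18)*486856 = (77893 - 2268)*486856 = 75625*486856 = 36818485000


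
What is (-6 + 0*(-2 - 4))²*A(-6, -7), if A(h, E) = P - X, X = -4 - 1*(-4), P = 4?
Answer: 144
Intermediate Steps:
X = 0 (X = -4 + 4 = 0)
A(h, E) = 4 (A(h, E) = 4 - 1*0 = 4 + 0 = 4)
(-6 + 0*(-2 - 4))²*A(-6, -7) = (-6 + 0*(-2 - 4))²*4 = (-6 + 0*(-6))²*4 = (-6 + 0)²*4 = (-6)²*4 = 36*4 = 144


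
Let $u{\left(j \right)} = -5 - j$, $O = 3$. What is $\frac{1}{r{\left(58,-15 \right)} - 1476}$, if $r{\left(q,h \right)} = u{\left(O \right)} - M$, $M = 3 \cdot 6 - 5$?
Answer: $- \frac{1}{1497} \approx -0.000668$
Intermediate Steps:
$M = 13$ ($M = 18 - 5 = 13$)
$r{\left(q,h \right)} = -21$ ($r{\left(q,h \right)} = \left(-5 - 3\right) - 13 = -8 - 13 = -21$)
$\frac{1}{r{\left(58,-15 \right)} - 1476} = \frac{1}{-21 - 1476} = \frac{1}{-1497} = - \frac{1}{1497}$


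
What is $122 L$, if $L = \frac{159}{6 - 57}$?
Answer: $- \frac{6466}{17} \approx -380.35$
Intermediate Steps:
$L = - \frac{53}{17}$ ($L = \frac{159}{-51} = 159 \left(- \frac{1}{51}\right) = - \frac{53}{17} \approx -3.1176$)
$122 L = 122 \left(- \frac{53}{17}\right) = - \frac{6466}{17}$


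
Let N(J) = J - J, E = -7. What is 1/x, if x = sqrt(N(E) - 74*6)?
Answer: -I*sqrt(111)/222 ≈ -0.047458*I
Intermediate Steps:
N(J) = 0
x = 2*I*sqrt(111) (x = sqrt(0 - 74*6) = sqrt(0 - 444) = sqrt(-444) = 2*I*sqrt(111) ≈ 21.071*I)
1/x = 1/(2*I*sqrt(111)) = -I*sqrt(111)/222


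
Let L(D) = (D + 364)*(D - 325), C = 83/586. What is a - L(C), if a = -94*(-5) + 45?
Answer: 40798691969/343396 ≈ 1.1881e+5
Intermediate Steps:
a = 515 (a = 470 + 45 = 515)
C = 83/586 (C = 83*(1/586) = 83/586 ≈ 0.14164)
L(D) = (-325 + D)*(364 + D) (L(D) = (364 + D)*(-325 + D) = (-325 + D)*(364 + D))
a - L(C) = 515 - (-118300 + (83/586)**2 + 39*(83/586)) = 515 - (-118300 + 6889/343396 + 3237/586) = 515 - 1*(-40621843029/343396) = 515 + 40621843029/343396 = 40798691969/343396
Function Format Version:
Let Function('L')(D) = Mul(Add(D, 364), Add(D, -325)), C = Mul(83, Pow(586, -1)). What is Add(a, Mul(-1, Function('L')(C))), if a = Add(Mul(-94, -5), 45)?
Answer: Rational(40798691969, 343396) ≈ 1.1881e+5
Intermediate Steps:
a = 515 (a = Add(470, 45) = 515)
C = Rational(83, 586) (C = Mul(83, Rational(1, 586)) = Rational(83, 586) ≈ 0.14164)
Function('L')(D) = Mul(Add(-325, D), Add(364, D)) (Function('L')(D) = Mul(Add(364, D), Add(-325, D)) = Mul(Add(-325, D), Add(364, D)))
Add(a, Mul(-1, Function('L')(C))) = Add(515, Mul(-1, Add(-118300, Pow(Rational(83, 586), 2), Mul(39, Rational(83, 586))))) = Add(515, Mul(-1, Add(-118300, Rational(6889, 343396), Rational(3237, 586)))) = Add(515, Mul(-1, Rational(-40621843029, 343396))) = Add(515, Rational(40621843029, 343396)) = Rational(40798691969, 343396)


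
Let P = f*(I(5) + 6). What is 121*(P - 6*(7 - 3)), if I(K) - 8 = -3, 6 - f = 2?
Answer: 2420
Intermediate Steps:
f = 4 (f = 6 - 1*2 = 6 - 2 = 4)
I(K) = 5 (I(K) = 8 - 3 = 5)
P = 44 (P = 4*(5 + 6) = 4*11 = 44)
121*(P - 6*(7 - 3)) = 121*(44 - 6*(7 - 3)) = 121*(44 - 6*4) = 121*(44 - 24) = 121*20 = 2420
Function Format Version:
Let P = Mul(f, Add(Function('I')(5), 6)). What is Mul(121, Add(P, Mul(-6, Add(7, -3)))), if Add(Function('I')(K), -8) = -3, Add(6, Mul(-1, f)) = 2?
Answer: 2420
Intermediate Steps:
f = 4 (f = Add(6, Mul(-1, 2)) = Add(6, -2) = 4)
Function('I')(K) = 5 (Function('I')(K) = Add(8, -3) = 5)
P = 44 (P = Mul(4, Add(5, 6)) = Mul(4, 11) = 44)
Mul(121, Add(P, Mul(-6, Add(7, -3)))) = Mul(121, Add(44, Mul(-6, Add(7, -3)))) = Mul(121, Add(44, Mul(-6, 4))) = Mul(121, Add(44, -24)) = Mul(121, 20) = 2420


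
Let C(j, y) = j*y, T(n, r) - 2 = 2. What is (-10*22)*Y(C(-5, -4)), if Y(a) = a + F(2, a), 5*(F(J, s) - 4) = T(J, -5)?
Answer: -5456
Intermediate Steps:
T(n, r) = 4 (T(n, r) = 2 + 2 = 4)
F(J, s) = 24/5 (F(J, s) = 4 + (⅕)*4 = 4 + ⅘ = 24/5)
Y(a) = 24/5 + a (Y(a) = a + 24/5 = 24/5 + a)
(-10*22)*Y(C(-5, -4)) = (-10*22)*(24/5 - 5*(-4)) = -220*(24/5 + 20) = -220*124/5 = -5456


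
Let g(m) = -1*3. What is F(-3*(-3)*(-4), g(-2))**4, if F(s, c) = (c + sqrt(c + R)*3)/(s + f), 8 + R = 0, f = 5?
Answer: 4536/923521 + 3240*I*sqrt(11)/923521 ≈ 0.0049116 + 0.011636*I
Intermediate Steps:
R = -8 (R = -8 + 0 = -8)
g(m) = -3
F(s, c) = (c + 3*sqrt(-8 + c))/(5 + s) (F(s, c) = (c + sqrt(c - 8)*3)/(s + 5) = (c + sqrt(-8 + c)*3)/(5 + s) = (c + 3*sqrt(-8 + c))/(5 + s))
F(-3*(-3)*(-4), g(-2))**4 = ((-3 + 3*sqrt(-8 - 3))/(5 - 3*(-3)*(-4)))**4 = ((-3 + 3*sqrt(-11))/(5 + 9*(-4)))**4 = ((-3 + 3*(I*sqrt(11)))/(5 - 36))**4 = ((-3 + 3*I*sqrt(11))/(-31))**4 = (-(-3 + 3*I*sqrt(11))/31)**4 = (3/31 - 3*I*sqrt(11)/31)**4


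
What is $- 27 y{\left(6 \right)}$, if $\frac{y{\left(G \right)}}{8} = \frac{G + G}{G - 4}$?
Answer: $-1296$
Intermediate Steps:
$y{\left(G \right)} = \frac{16 G}{-4 + G}$ ($y{\left(G \right)} = 8 \frac{G + G}{G - 4} = 8 \frac{2 G}{-4 + G} = \frac{16 G}{-4 + G}$)
$- 27 y{\left(6 \right)} = - 27 \cdot 16 \cdot 6 \frac{1}{-4 + 6} = - 27 \cdot 16 \cdot 6 \cdot \frac{1}{2} = \left(-27\right) 48 = -1296$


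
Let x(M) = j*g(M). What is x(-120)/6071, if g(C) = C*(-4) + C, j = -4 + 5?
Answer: 360/6071 ≈ 0.059298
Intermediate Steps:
j = 1
g(C) = -3*C (g(C) = -4*C + C = -3*C)
x(M) = -3*M (x(M) = 1*(-3*M) = -3*M)
x(-120)/6071 = -3*(-120)/6071 = 360*(1/6071) = 360/6071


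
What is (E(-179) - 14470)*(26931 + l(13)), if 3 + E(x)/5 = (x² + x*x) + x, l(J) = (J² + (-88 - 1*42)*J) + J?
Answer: 7754777690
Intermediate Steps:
l(J) = J² - 129*J (l(J) = (J² + (-88 - 42)*J) + J = (J² - 130*J) + J = J² - 129*J)
E(x) = -15 + 5*x + 10*x² (E(x) = -15 + 5*((x² + x*x) + x) = -15 + 5*((x² + x²) + x) = -15 + 5*(2*x² + x) = -15 + 5*(x + 2*x²) = -15 + (5*x + 10*x²) = -15 + 5*x + 10*x²)
(E(-179) - 14470)*(26931 + l(13)) = ((-15 + 5*(-179) + 10*(-179)²) - 14470)*(26931 + 13*(-129 + 13)) = ((-15 - 895 + 10*32041) - 14470)*(26931 + 13*(-116)) = ((-15 - 895 + 320410) - 14470)*(26931 - 1508) = (319500 - 14470)*25423 = 305030*25423 = 7754777690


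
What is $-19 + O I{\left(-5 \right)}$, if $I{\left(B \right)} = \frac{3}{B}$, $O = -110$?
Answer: $47$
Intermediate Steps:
$-19 + O I{\left(-5 \right)} = -19 - 110 \frac{3}{-5} = -19 - 110 \cdot 3 \left(- \frac{1}{5}\right) = -19 - -66 = -19 + 66 = 47$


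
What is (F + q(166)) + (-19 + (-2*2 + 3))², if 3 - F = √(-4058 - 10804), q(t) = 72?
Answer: 475 - I*√14862 ≈ 475.0 - 121.91*I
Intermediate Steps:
F = 3 - I*√14862 (F = 3 - √(-4058 - 10804) = 3 - √(-14862) = 3 - I*√14862 ≈ 3.0 - 121.91*I)
(F + q(166)) + (-19 + (-2*2 + 3))² = ((3 - I*√14862) + 72) + (-19 + (-2*2 + 3))² = (75 - I*√14862) + (-19 + (-4 + 3))² = (75 - I*√14862) + (-19 - 1)² = (75 - I*√14862) + (-20)² = (75 - I*√14862) + 400 = 475 - I*√14862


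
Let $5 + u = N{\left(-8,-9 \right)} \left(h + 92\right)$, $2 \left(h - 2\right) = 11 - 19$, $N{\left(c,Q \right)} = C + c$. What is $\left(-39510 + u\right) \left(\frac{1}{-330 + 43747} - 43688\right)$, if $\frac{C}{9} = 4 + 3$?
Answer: $\frac{65562957500675}{43417} \approx 1.5101 \cdot 10^{9}$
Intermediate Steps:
$C = 63$ ($C = 9 \left(4 + 3\right) = 9 \cdot 7 = 63$)
$N{\left(c,Q \right)} = 63 + c$
$h = -2$ ($h = 2 + \frac{11 - 19}{2} = 2 + \frac{1}{2} \left(-8\right) = 2 - 4 = -2$)
$u = 4945$ ($u = -5 + \left(63 - 8\right) \left(-2 + 92\right) = -5 + 55 \cdot 90 = -5 + 4950 = 4945$)
$\left(-39510 + u\right) \left(\frac{1}{-330 + 43747} - 43688\right) = \left(-39510 + 4945\right) \left(\frac{1}{-330 + 43747} - 43688\right) = - 34565 \left(\frac{1}{43417} - 43688\right) = \left(-34565\right) \left(- \frac{1896801895}{43417}\right) = \frac{65562957500675}{43417}$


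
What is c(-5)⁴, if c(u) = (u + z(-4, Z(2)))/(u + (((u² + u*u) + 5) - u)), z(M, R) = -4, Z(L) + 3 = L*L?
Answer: 6561/9150625 ≈ 0.00071700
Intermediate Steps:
Z(L) = -3 + L² (Z(L) = -3 + L*L = -3 + L²)
c(u) = (-4 + u)/(5 + 2*u²) (c(u) = (u - 4)/(u + (((u² + u*u) + 5) - u)) = (-4 + u)/(u + (((u² + u²) + 5) - u)) = (-4 + u)/(u + ((2*u² + 5) - u)) = (-4 + u)/(u + ((5 + 2*u²) - u)) = (-4 + u)/(u + (5 - u + 2*u²)) = (-4 + u)/(5 + 2*u²))
c(-5)⁴ = ((-4 - 5)/(5 + 2*(-5)²))⁴ = (-9/(5 + 2*25))⁴ = (-9/(5 + 50))⁴ = (-9/55)⁴ = 6561/9150625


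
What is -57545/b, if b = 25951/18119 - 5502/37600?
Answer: -19601967674000/438033431 ≈ -44750.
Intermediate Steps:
b = 438033431/340637200 (b = 25951*(1/18119) - 5502*1/37600 = 25951/18119 - 2751/18800 = 438033431/340637200 ≈ 1.2859)
-57545/b = -57545/438033431/340637200 = -57545*340637200/438033431 = -19601967674000/438033431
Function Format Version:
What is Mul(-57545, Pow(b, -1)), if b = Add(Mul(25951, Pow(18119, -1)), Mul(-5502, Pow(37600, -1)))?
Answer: Rational(-19601967674000, 438033431) ≈ -44750.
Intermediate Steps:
b = Rational(438033431, 340637200) (b = Add(Mul(25951, Rational(1, 18119)), Mul(-5502, Rational(1, 37600))) = Add(Rational(25951, 18119), Rational(-2751, 18800)) = Rational(438033431, 340637200) ≈ 1.2859)
Mul(-57545, Pow(b, -1)) = Mul(-57545, Pow(Rational(438033431, 340637200), -1)) = Mul(-57545, Rational(340637200, 438033431)) = Rational(-19601967674000, 438033431)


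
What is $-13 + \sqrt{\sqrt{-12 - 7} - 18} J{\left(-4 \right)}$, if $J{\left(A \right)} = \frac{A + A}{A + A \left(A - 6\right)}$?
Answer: $-13 - \frac{2 \sqrt{-18 + i \sqrt{19}}}{9} \approx -13.113 - 0.9496 i$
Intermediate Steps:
$J{\left(A \right)} = \frac{2 A}{A + A \left(-6 + A\right)}$
$-13 + \sqrt{\sqrt{-12 - 7} - 18} J{\left(-4 \right)} = -13 + \sqrt{\sqrt{-12 - 7} - 18} \frac{2}{-5 - 4} = -13 + \sqrt{\sqrt{-19} - 18} \frac{2}{-9} = -13 + \sqrt{i \sqrt{19} - 18} \cdot 2 \left(- \frac{1}{9}\right) = -13 + \sqrt{-18 + i \sqrt{19}} \left(- \frac{2}{9}\right) = -13 - \frac{2 \sqrt{-18 + i \sqrt{19}}}{9}$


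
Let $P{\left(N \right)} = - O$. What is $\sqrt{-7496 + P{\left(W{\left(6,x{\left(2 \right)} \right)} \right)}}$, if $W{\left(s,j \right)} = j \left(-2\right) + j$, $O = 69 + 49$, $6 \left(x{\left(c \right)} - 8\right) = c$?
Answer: $9 i \sqrt{94} \approx 87.258 i$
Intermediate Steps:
$x{\left(c \right)} = 8 + \frac{c}{6}$
$O = 118$
$W{\left(s,j \right)} = - j$ ($W{\left(s,j \right)} = - 2 j + j = - j$)
$P{\left(N \right)} = -118$ ($P{\left(N \right)} = \left(-1\right) 118 = -118$)
$\sqrt{-7496 + P{\left(W{\left(6,x{\left(2 \right)} \right)} \right)}} = \sqrt{-7496 - 118} = \sqrt{-7614} = 9 i \sqrt{94}$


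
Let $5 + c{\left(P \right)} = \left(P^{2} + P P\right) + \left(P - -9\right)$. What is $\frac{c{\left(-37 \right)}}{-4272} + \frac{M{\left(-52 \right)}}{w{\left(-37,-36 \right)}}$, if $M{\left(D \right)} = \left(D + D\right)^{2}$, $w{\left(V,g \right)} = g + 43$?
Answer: $\frac{46187017}{29904} \approx 1544.5$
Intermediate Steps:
$w{\left(V,g \right)} = 43 + g$
$c{\left(P \right)} = 4 + P + 2 P^{2}$ ($c{\left(P \right)} = -5 + \left(\left(P^{2} + P P\right) + \left(P - -9\right)\right) = -5 + \left(\left(P^{2} + P^{2}\right) + \left(P + 9\right)\right) = -5 + \left(2 P^{2} + \left(9 + P\right)\right) = -5 + \left(9 + P + 2 P^{2}\right) = 4 + P + 2 P^{2}$)
$M{\left(D \right)} = 4 D^{2}$ ($M{\left(D \right)} = \left(2 D\right)^{2} = 4 D^{2}$)
$\frac{c{\left(-37 \right)}}{-4272} + \frac{M{\left(-52 \right)}}{w{\left(-37,-36 \right)}} = \frac{4 - 37 + 2 \left(-37\right)^{2}}{-4272} + \frac{4 \left(-52\right)^{2}}{43 - 36} = \left(4 - 37 + 2 \cdot 1369\right) \left(- \frac{1}{4272}\right) + \frac{4 \cdot 2704}{7} = \left(4 - 37 + 2738\right) \left(- \frac{1}{4272}\right) + 10816 \cdot \frac{1}{7} = 2705 \left(- \frac{1}{4272}\right) + \frac{10816}{7} = - \frac{2705}{4272} + \frac{10816}{7} = \frac{46187017}{29904}$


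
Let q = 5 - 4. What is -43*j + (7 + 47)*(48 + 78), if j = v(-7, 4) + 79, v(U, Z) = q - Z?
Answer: 3536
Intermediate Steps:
q = 1
v(U, Z) = 1 - Z
j = 76 (j = (1 - 1*4) + 79 = (1 - 4) + 79 = -3 + 79 = 76)
-43*j + (7 + 47)*(48 + 78) = -43*76 + (7 + 47)*(48 + 78) = -3268 + 54*126 = -3268 + 6804 = 3536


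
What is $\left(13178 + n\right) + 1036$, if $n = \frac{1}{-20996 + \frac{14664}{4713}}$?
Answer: $\frac{468775273621}{32979828} \approx 14214.0$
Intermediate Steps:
$n = - \frac{1571}{32979828}$ ($n = \frac{1}{-20996 + 14664 \cdot \frac{1}{4713}} = \frac{1}{-20996 + \frac{4888}{1571}} = \frac{1}{- \frac{32979828}{1571}} = - \frac{1571}{32979828} \approx -4.7635 \cdot 10^{-5}$)
$\left(13178 + n\right) + 1036 = \left(13178 - \frac{1571}{32979828}\right) + 1036 = \frac{434608171813}{32979828} + 1036 = \frac{468775273621}{32979828}$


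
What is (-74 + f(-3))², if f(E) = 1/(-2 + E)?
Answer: 137641/25 ≈ 5505.6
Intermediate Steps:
(-74 + f(-3))² = (-74 + 1/(-2 - 3))² = (-74 + 1/(-5))² = (-74 - ⅕)² = (-371/5)² = 137641/25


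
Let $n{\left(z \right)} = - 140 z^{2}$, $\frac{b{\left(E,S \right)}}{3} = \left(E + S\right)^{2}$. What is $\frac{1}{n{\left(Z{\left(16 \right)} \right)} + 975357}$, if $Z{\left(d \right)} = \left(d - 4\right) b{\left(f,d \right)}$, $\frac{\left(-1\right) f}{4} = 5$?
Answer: $- \frac{1}{45473283} \approx -2.1991 \cdot 10^{-8}$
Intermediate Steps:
$f = -20$ ($f = \left(-4\right) 5 = -20$)
$b{\left(E,S \right)} = 3 \left(E + S\right)^{2}$
$Z{\left(d \right)} = 3 \left(-20 + d\right)^{2} \left(-4 + d\right)$ ($Z{\left(d \right)} = \left(d - 4\right) 3 \left(-20 + d\right)^{2} = \left(-4 + d\right) 3 \left(-20 + d\right)^{2} = 3 \left(-20 + d\right)^{2} \left(-4 + d\right)$)
$\frac{1}{n{\left(Z{\left(16 \right)} \right)} + 975357} = \frac{1}{- 140 \left(3 \left(-20 + 16\right)^{2} \left(-4 + 16\right)\right)^{2} + 975357} = \frac{1}{- 140 \left(3 \left(-4\right)^{2} \cdot 12\right)^{2} + 975357} = \frac{1}{- 140 \left(3 \cdot 16 \cdot 12\right)^{2} + 975357} = \frac{1}{- 140 \cdot 576^{2} + 975357} = \frac{1}{\left(-140\right) 331776 + 975357} = \frac{1}{-46448640 + 975357} = \frac{1}{-45473283} = - \frac{1}{45473283}$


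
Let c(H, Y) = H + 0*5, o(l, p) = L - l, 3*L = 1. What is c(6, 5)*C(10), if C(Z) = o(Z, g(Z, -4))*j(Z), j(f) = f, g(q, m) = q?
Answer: -580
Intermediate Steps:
L = 1/3 (L = (1/3)*1 = 1/3 ≈ 0.33333)
o(l, p) = 1/3 - l
C(Z) = Z*(1/3 - Z) (C(Z) = (1/3 - Z)*Z = Z*(1/3 - Z))
c(H, Y) = H (c(H, Y) = H + 0 = H)
c(6, 5)*C(10) = 6*(10*(1/3 - 1*10)) = 6*(10*(1/3 - 10)) = 6*(10*(-29/3)) = 6*(-290/3) = -580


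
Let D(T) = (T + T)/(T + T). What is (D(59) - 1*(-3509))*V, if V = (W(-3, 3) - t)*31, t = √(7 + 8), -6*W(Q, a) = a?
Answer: -54405 - 108810*√15 ≈ -4.7582e+5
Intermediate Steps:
D(T) = 1 (D(T) = (2*T)/((2*T)) = (2*T)*(1/(2*T)) = 1)
W(Q, a) = -a/6
t = √15 ≈ 3.8730
V = -31/2 - 31*√15 (V = (-⅙*3 - √15)*31 = (-½ - √15)*31 = -31/2 - 31*√15 ≈ -135.56)
(D(59) - 1*(-3509))*V = (1 - 1*(-3509))*(-31/2 - 31*√15) = (1 + 3509)*(-31/2 - 31*√15) = 3510*(-31/2 - 31*√15) = -54405 - 108810*√15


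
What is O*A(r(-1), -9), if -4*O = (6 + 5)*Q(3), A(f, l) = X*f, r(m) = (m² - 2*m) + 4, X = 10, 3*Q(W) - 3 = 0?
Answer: -385/2 ≈ -192.50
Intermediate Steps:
Q(W) = 1 (Q(W) = 1 + (⅓)*0 = 1 + 0 = 1)
r(m) = 4 + m² - 2*m
A(f, l) = 10*f
O = -11/4 (O = -(6 + 5)/4 = -11/4 ≈ -2.7500)
O*A(r(-1), -9) = -55*(4 + (-1)² - 2*(-1))/2 = -55*(4 + 1 + 2)/2 = -55*7/2 = -11/4*70 = -385/2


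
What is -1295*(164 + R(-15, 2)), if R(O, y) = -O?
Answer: -231805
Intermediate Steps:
-1295*(164 + R(-15, 2)) = -1295*(164 - 1*(-15)) = -1295*(164 + 15) = -1295*179 = -231805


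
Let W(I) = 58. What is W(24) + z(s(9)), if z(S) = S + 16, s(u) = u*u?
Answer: 155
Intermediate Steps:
s(u) = u**2
z(S) = 16 + S
W(24) + z(s(9)) = 58 + (16 + 9**2) = 58 + (16 + 81) = 58 + 97 = 155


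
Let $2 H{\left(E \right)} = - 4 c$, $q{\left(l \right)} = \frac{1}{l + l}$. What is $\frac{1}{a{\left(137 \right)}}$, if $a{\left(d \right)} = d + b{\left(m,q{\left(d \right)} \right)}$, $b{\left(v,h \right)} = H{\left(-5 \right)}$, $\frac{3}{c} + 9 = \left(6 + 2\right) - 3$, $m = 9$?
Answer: $\frac{2}{277} \approx 0.0072202$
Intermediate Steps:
$q{\left(l \right)} = \frac{1}{2 l}$
$c = - \frac{3}{4}$ ($c = \frac{3}{-9 + \left(\left(6 + 2\right) - 3\right)} = \frac{3}{-9 + \left(8 - 3\right)} = \frac{3}{-9 + 5} = \frac{3}{-4} = 3 \left(- \frac{1}{4}\right) = - \frac{3}{4} \approx -0.75$)
$H{\left(E \right)} = \frac{3}{2}$ ($H{\left(E \right)} = \frac{\left(-4\right) \left(- \frac{3}{4}\right)}{2} = \frac{1}{2} \cdot 3 = \frac{3}{2}$)
$b{\left(v,h \right)} = \frac{3}{2}$
$a{\left(d \right)} = \frac{3}{2} + d$ ($a{\left(d \right)} = d + \frac{3}{2} = \frac{3}{2} + d$)
$\frac{1}{a{\left(137 \right)}} = \frac{1}{\frac{3}{2} + 137} = \frac{1}{\frac{277}{2}} = \frac{2}{277}$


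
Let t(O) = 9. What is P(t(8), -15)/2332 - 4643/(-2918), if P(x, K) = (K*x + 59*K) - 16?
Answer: 1951107/1701194 ≈ 1.1469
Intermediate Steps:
P(x, K) = -16 + 59*K + K*x (P(x, K) = (59*K + K*x) - 16 = -16 + 59*K + K*x)
P(t(8), -15)/2332 - 4643/(-2918) = (-16 + 59*(-15) - 15*9)/2332 - 4643/(-2918) = (-16 - 885 - 135)*(1/2332) - 4643*(-1/2918) = -1036*1/2332 + 4643/2918 = -259/583 + 4643/2918 = 1951107/1701194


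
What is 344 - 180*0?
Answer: 344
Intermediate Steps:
344 - 180*0 = 344 + 0 = 344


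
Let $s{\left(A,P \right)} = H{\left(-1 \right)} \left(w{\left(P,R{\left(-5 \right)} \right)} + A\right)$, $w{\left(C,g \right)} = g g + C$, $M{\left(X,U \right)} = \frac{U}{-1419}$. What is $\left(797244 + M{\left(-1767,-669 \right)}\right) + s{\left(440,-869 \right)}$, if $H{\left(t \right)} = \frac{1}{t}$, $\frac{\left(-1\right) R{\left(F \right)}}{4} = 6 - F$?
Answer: $\frac{376383824}{473} \approx 7.9574 \cdot 10^{5}$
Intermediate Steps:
$R{\left(F \right)} = -24 + 4 F$ ($R{\left(F \right)} = - 4 \left(6 - F\right) = -24 + 4 F$)
$M{\left(X,U \right)} = - \frac{U}{1419}$ ($M{\left(X,U \right)} = U \left(- \frac{1}{1419}\right) = - \frac{U}{1419}$)
$w{\left(C,g \right)} = C + g^{2}$ ($w{\left(C,g \right)} = g^{2} + C = C + g^{2}$)
$s{\left(A,P \right)} = -1936 - A - P$ ($s{\left(A,P \right)} = \frac{\left(P + \left(-24 + 4 \left(-5\right)\right)^{2}\right) + A}{-1} = - (\left(P + \left(-24 - 20\right)^{2}\right) + A) = - (\left(P + \left(-44\right)^{2}\right) + A) = - (\left(P + 1936\right) + A) = - (\left(1936 + P\right) + A) = - (1936 + A + P) = -1936 - A - P$)
$\left(797244 + M{\left(-1767,-669 \right)}\right) + s{\left(440,-869 \right)} = \left(797244 - - \frac{223}{473}\right) - 1507 = \left(797244 + \frac{223}{473}\right) - 1507 = \frac{377096635}{473} - 1507 = \frac{376383824}{473}$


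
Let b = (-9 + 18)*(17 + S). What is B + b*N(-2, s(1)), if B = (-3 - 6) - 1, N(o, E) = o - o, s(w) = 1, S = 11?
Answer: -10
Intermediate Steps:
N(o, E) = 0
B = -10 (B = -9 - 1 = -10)
b = 252 (b = (-9 + 18)*(17 + 11) = 9*28 = 252)
B + b*N(-2, s(1)) = -10 + 252*0 = -10 + 0 = -10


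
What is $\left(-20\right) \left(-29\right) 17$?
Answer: $9860$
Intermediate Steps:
$\left(-20\right) \left(-29\right) 17 = 580 \cdot 17 = 9860$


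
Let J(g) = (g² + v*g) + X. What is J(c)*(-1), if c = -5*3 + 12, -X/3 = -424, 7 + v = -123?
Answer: -1671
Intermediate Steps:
v = -130 (v = -7 - 123 = -130)
X = 1272 (X = -3*(-424) = 1272)
c = -3 (c = -15 + 12 = -3)
J(g) = 1272 + g² - 130*g (J(g) = (g² - 130*g) + 1272 = 1272 + g² - 130*g)
J(c)*(-1) = (1272 + (-3)² - 130*(-3))*(-1) = (1272 + 9 + 390)*(-1) = 1671*(-1) = -1671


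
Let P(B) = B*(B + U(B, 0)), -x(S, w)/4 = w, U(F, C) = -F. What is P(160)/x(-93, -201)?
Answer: 0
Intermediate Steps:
x(S, w) = -4*w
P(B) = 0 (P(B) = B*(B - B) = B*0 = 0)
P(160)/x(-93, -201) = 0/((-4*(-201))) = 0/804 = 0*(1/804) = 0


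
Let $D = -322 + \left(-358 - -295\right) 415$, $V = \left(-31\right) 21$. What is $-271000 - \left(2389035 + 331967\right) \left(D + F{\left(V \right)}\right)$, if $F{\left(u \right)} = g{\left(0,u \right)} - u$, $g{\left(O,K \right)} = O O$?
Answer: $70245116632$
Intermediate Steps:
$V = -651$
$g{\left(O,K \right)} = O^{2}$
$D = -26467$ ($D = -322 + \left(-358 + 295\right) 415 = -322 - 26145 = -26467$)
$F{\left(u \right)} = - u$ ($F{\left(u \right)} = 0^{2} - u = 0 - u = - u$)
$-271000 - \left(2389035 + 331967\right) \left(D + F{\left(V \right)}\right) = -271000 - \left(2389035 + 331967\right) \left(-26467 - -651\right) = -271000 - 2721002 \left(-26467 + 651\right) = -271000 - 2721002 \left(-25816\right) = -271000 - -70245387632 = -271000 + 70245387632 = 70245116632$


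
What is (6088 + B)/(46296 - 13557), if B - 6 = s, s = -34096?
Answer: -9334/10913 ≈ -0.85531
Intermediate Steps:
B = -34090 (B = 6 - 34096 = -34090)
(6088 + B)/(46296 - 13557) = (6088 - 34090)/(46296 - 13557) = -28002/32739 = -28002*1/32739 = -9334/10913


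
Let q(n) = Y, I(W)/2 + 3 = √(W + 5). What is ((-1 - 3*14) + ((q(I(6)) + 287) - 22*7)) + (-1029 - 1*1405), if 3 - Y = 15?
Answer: -2356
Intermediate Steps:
Y = -12 (Y = 3 - 1*15 = 3 - 15 = -12)
I(W) = -6 + 2*√(5 + W) (I(W) = -6 + 2*√(W + 5) = -6 + 2*√(5 + W))
q(n) = -12
((-1 - 3*14) + ((q(I(6)) + 287) - 22*7)) + (-1029 - 1*1405) = ((-1 - 3*14) + ((-12 + 287) - 22*7)) + (-1029 - 1*1405) = ((-1 - 42) + (275 - 154)) + (-1029 - 1405) = (-43 + 121) - 2434 = 78 - 2434 = -2356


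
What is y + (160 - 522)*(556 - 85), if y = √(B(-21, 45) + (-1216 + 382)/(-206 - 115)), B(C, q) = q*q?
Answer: -170502 + 11*√191851/107 ≈ -1.7046e+5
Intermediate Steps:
B(C, q) = q²
y = 11*√191851/107 (y = √(45² + (-1216 + 382)/(-206 - 115)) = √(2025 - 834/(-321)) = √(2025 - 834*(-1/321)) = √(2025 + 278/107) = √(216953/107) = 11*√191851/107 ≈ 45.029)
y + (160 - 522)*(556 - 85) = 11*√191851/107 + (160 - 522)*(556 - 85) = 11*√191851/107 - 362*471 = 11*√191851/107 - 170502 = -170502 + 11*√191851/107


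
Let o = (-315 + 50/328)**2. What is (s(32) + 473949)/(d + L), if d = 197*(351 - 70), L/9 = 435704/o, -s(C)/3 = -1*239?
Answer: 1265541780017850/147696819469381 ≈ 8.5685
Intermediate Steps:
s(C) = 717 (s(C) = -(-3)*239 = -3*(-239) = 717)
o = 2666173225/26896 (o = (-315 + 50*(1/328))**2 = (-315 + 25/164)**2 = (-51635/164)**2 = 2666173225/26896 ≈ 99129.)
L = 105468253056/2666173225 (L = 9*(435704/(2666173225/26896)) = 9*(435704*(26896/2666173225)) = 9*(11718694784/2666173225) = 105468253056/2666173225 ≈ 39.558)
d = 55357 (d = 197*281 = 55357)
(s(32) + 473949)/(d + L) = (717 + 473949)/(55357 + 105468253056/2666173225) = 474666/(147696819469381/2666173225) = 474666*(2666173225/147696819469381) = 1265541780017850/147696819469381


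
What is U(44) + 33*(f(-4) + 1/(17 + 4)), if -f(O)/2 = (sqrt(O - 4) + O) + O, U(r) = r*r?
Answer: 17259/7 - 132*I*sqrt(2) ≈ 2465.6 - 186.68*I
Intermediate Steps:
U(r) = r**2
f(O) = -4*O - 2*sqrt(-4 + O) (f(O) = -2*((sqrt(O - 4) + O) + O) = -2*((sqrt(-4 + O) + O) + O) = -2*((O + sqrt(-4 + O)) + O) = -2*(sqrt(-4 + O) + 2*O) = -4*O - 2*sqrt(-4 + O))
U(44) + 33*(f(-4) + 1/(17 + 4)) = 44**2 + 33*((-4*(-4) - 2*sqrt(-4 - 4)) + 1/(17 + 4)) = 1936 + 33*((16 - 4*I*sqrt(2)) + 1/21) = 1936 + 33*(337/21 - 4*I*sqrt(2)) = 1936 + (3707/7 - 132*I*sqrt(2)) = 17259/7 - 132*I*sqrt(2)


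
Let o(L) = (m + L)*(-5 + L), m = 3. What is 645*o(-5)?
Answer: 12900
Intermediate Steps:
o(L) = (-5 + L)*(3 + L) (o(L) = (3 + L)*(-5 + L) = (-5 + L)*(3 + L))
645*o(-5) = 645*(-15 + (-5)**2 - 2*(-5)) = 645*(-15 + 25 + 10) = 645*20 = 12900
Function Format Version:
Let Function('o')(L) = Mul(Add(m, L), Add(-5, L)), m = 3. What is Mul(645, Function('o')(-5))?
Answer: 12900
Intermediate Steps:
Function('o')(L) = Mul(Add(-5, L), Add(3, L)) (Function('o')(L) = Mul(Add(3, L), Add(-5, L)) = Mul(Add(-5, L), Add(3, L)))
Mul(645, Function('o')(-5)) = Mul(645, Add(-15, Pow(-5, 2), Mul(-2, -5))) = Mul(645, Add(-15, 25, 10)) = Mul(645, 20) = 12900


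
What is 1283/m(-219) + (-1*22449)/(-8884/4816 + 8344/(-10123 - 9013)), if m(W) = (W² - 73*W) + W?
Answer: 343353444239005/34883151543 ≈ 9843.0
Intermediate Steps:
m(W) = W² - 72*W
1283/m(-219) + (-1*22449)/(-8884/4816 + 8344/(-10123 - 9013)) = 1283/((-219*(-72 - 219))) + (-1*22449)/(-8884/4816 + 8344/(-10123 - 9013)) = 1283/((-219*(-291))) - 22449/(-8884*1/4816 + 8344/(-19136)) = 1283/63729 - 22449/(-2221/1204 + 8344*(-1/19136)) = 1283*(1/63729) - 22449/(-2221/1204 - 1043/2392) = 1283/63729 - 22449/(-1642101/719992) = 1283/63729 - 22449*(-719992/1642101) = 1283/63729 + 5387700136/547367 = 343353444239005/34883151543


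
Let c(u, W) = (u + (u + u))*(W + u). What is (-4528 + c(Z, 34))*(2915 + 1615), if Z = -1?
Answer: -20960310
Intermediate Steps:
c(u, W) = 3*u*(W + u) (c(u, W) = (u + 2*u)*(W + u) = (3*u)*(W + u) = 3*u*(W + u))
(-4528 + c(Z, 34))*(2915 + 1615) = (-4528 + 3*(-1)*(34 - 1))*(2915 + 1615) = (-4528 + 3*(-1)*33)*4530 = (-4528 - 99)*4530 = -4627*4530 = -20960310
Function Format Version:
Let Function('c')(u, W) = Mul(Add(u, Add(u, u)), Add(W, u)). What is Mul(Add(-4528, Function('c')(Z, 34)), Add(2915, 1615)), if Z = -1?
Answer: -20960310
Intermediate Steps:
Function('c')(u, W) = Mul(3, u, Add(W, u)) (Function('c')(u, W) = Mul(Add(u, Mul(2, u)), Add(W, u)) = Mul(Mul(3, u), Add(W, u)) = Mul(3, u, Add(W, u)))
Mul(Add(-4528, Function('c')(Z, 34)), Add(2915, 1615)) = Mul(Add(-4528, Mul(3, -1, Add(34, -1))), Add(2915, 1615)) = Mul(Add(-4528, Mul(3, -1, 33)), 4530) = Mul(Add(-4528, -99), 4530) = Mul(-4627, 4530) = -20960310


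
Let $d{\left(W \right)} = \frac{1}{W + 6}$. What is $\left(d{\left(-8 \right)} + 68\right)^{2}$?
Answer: $\frac{18225}{4} \approx 4556.3$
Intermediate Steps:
$d{\left(W \right)} = \frac{1}{6 + W}$
$\left(d{\left(-8 \right)} + 68\right)^{2} = \left(\frac{1}{6 - 8} + 68\right)^{2} = \left(\frac{1}{-2} + 68\right)^{2} = \left(- \frac{1}{2} + 68\right)^{2} = \left(\frac{135}{2}\right)^{2} = \frac{18225}{4}$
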